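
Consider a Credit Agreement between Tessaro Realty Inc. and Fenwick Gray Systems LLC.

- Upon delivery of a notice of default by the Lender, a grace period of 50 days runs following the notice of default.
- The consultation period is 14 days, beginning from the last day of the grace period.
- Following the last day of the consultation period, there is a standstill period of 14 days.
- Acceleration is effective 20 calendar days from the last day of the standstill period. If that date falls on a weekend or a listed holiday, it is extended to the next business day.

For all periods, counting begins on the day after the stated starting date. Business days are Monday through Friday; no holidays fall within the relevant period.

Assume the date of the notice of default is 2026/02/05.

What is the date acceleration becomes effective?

The last day of the grace period: 2026/02/05 + 50 days = 2026/03/27.
Adding 14 calendar days to 2026/03/27 gives 2026/04/10, which is the last day of the consultation period.
Adding 14 calendar days to 2026/04/10 gives 2026/04/24, which is the last day of the standstill period.
The date acceleration becomes effective: 20 calendar days after 2026/04/24 is 2026/05/14. 2026/05/14 is a Thursday, so no roll-forward applies.

2026/05/14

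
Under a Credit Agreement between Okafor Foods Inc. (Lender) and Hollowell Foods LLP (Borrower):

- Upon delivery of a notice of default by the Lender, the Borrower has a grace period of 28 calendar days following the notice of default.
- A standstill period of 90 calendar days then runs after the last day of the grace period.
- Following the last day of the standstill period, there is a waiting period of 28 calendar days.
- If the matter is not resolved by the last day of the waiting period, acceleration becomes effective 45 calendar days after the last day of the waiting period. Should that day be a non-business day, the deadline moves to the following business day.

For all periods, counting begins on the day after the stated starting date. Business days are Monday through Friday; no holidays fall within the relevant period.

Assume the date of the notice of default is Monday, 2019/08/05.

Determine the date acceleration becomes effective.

2020/02/12

The last day of the grace period: 2019/08/05 + 28 days = 2019/09/02.
Adding 90 calendar days to 2019/09/02 gives 2019/12/01, which is the last day of the standstill period.
The last day of the waiting period: 2019/12/01 + 28 days = 2019/12/29.
The date acceleration becomes effective: 45 calendar days after 2019/12/29 is 2020/02/12. 2020/02/12 is a Wednesday, so no roll-forward applies.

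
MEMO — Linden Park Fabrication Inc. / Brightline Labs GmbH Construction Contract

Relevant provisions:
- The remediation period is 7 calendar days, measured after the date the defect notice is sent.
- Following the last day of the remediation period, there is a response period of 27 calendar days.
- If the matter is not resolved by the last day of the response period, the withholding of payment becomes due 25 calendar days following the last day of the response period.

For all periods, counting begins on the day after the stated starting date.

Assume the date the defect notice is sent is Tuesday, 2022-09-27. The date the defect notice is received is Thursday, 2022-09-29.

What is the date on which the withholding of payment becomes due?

2022-11-25

Adding 7 calendar days to 2022-09-27 gives 2022-10-04, which is the last day of the remediation period.
Adding 27 calendar days to 2022-10-04 gives 2022-10-31, which is the last day of the response period.
The date on which the withholding of payment becomes due: 2022-10-31 + 25 days = 2022-11-25.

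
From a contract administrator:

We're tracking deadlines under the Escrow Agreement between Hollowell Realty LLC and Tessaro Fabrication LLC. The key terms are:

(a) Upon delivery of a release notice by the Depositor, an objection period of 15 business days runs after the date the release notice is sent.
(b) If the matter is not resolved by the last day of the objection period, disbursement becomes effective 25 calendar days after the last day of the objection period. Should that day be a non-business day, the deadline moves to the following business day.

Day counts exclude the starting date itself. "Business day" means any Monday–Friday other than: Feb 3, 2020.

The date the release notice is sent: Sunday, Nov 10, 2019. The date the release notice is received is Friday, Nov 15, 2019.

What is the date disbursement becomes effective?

The last day of the objection period: 15 business days after Sunday, Nov 10, 2019, skipping weekends — Nov 11, Nov 12, Nov 13, Nov 14, …, Nov 27, Nov 28, Nov 29 — lands on Friday, Nov 29, 2019.
The date disbursement becomes effective: Nov 29, 2019 + 25 days = Dec 24, 2019. Dec 24, 2019 is a Tuesday and is not a listed holiday, so no roll-forward applies.

Dec 24, 2019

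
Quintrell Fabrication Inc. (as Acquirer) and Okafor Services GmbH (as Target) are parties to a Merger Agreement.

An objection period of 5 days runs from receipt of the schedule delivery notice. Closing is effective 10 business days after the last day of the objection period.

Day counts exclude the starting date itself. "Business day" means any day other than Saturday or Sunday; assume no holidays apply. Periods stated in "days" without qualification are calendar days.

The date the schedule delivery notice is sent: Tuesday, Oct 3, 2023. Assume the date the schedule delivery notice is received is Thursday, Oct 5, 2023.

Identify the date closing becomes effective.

Oct 24, 2023

The last day of the objection period: Oct 5, 2023 + 5 days = Oct 10, 2023.
From Tuesday, Oct 10, 2023, 10 business days (Oct 11, Oct 12, Oct 13, Oct 16, Oct 17, Oct 18, Oct 19, Oct 20, Oct 23, Oct 24, skipping weekends) brings us to Tuesday, Oct 24, 2023, which is the date closing becomes effective.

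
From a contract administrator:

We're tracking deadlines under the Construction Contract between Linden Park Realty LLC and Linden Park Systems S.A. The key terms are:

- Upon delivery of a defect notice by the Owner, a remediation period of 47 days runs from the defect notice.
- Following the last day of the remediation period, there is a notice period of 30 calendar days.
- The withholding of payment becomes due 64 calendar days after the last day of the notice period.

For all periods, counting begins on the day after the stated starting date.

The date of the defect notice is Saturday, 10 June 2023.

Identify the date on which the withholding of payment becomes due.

The last day of the remediation period: 10 June 2023 + 47 days = 27 July 2023.
Adding 30 calendar days to 27 July 2023 gives 26 August 2023, which is the last day of the notice period.
The date on which the withholding of payment becomes due: 64 calendar days after 26 August 2023 is 29 October 2023.

29 October 2023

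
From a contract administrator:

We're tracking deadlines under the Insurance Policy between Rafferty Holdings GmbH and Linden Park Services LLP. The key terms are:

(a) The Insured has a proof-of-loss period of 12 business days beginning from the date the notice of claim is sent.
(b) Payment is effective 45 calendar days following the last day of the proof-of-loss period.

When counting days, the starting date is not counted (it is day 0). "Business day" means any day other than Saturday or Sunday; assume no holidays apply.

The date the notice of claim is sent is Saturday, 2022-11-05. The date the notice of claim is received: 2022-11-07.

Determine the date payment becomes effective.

2023-01-06

The last day of the proof-of-loss period: 12 business days after Saturday, 2022-11-05, skipping weekends — Nov 7, Nov 8, Nov 9, Nov 10, …, Nov 18, Nov 21, Nov 22 — lands on Tuesday, 2022-11-22.
Adding 45 calendar days to 2022-11-22 gives 2023-01-06, which is the date payment becomes effective.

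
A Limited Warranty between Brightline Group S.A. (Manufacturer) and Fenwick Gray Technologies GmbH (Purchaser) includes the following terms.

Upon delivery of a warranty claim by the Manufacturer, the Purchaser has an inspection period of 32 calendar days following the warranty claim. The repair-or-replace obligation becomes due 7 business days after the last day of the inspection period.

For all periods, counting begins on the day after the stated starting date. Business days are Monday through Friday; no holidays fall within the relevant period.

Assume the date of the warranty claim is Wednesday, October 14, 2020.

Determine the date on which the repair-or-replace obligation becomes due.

The last day of the inspection period: 32 calendar days after October 14, 2020 is November 15, 2020.
From Sunday, November 15, 2020, 7 business days (Nov 16, Nov 17, Nov 18, Nov 19, Nov 20, Nov 23, Nov 24, skipping weekends) brings us to Tuesday, November 24, 2020, which is the date on which the repair-or-replace obligation becomes due.

November 24, 2020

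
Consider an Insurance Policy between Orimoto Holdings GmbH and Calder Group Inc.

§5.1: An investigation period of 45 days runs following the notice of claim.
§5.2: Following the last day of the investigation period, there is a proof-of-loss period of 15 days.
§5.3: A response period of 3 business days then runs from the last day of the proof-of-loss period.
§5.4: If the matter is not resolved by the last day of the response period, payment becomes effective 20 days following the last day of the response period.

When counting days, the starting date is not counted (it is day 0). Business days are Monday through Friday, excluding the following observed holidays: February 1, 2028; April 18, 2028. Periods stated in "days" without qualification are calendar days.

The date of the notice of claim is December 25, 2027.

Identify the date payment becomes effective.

The last day of the investigation period: 45 calendar days after December 25, 2027 is February 8, 2028.
The last day of the proof-of-loss period: February 8, 2028 + 15 days = February 23, 2028.
The last day of the response period: 3 business days after Wednesday, February 23, 2028, skipping weekends — Feb 24, Feb 25, Feb 28 — lands on Monday, February 28, 2028.
The date payment becomes effective: 20 calendar days after February 28, 2028 is March 19, 2028.

March 19, 2028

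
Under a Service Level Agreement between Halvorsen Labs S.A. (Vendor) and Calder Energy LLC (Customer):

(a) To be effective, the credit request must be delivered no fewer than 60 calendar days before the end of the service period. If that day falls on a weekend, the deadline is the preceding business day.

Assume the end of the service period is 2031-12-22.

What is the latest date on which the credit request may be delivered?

Counting back 60 calendar days from 2031-12-22 gives 2031-10-23. That is a Thursday, so no adjustment is needed.

2031-10-23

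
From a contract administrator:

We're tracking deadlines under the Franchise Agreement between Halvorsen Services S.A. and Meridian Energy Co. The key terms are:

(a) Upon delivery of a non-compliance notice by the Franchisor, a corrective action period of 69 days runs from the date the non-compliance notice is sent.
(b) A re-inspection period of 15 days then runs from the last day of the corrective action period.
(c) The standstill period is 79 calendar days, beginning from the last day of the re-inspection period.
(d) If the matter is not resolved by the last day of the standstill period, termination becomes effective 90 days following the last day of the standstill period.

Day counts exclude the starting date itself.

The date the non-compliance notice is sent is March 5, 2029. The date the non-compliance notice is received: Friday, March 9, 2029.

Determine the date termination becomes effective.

November 13, 2029

Adding 69 calendar days to March 5, 2029 gives May 13, 2029, which is the last day of the corrective action period.
The last day of the re-inspection period: May 13, 2029 + 15 days = May 28, 2029.
Adding 79 calendar days to May 28, 2029 gives August 15, 2029, which is the last day of the standstill period.
The date termination becomes effective: 90 calendar days after August 15, 2029 is November 13, 2029.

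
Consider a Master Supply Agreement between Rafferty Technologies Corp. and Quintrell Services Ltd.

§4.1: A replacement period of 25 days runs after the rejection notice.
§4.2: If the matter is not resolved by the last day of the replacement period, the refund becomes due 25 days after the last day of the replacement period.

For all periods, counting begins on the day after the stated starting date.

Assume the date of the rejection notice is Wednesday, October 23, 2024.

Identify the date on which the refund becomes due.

Adding 25 calendar days to October 23, 2024 gives November 17, 2024, which is the last day of the replacement period.
The date on which the refund becomes due: November 17, 2024 + 25 days = December 12, 2024.

December 12, 2024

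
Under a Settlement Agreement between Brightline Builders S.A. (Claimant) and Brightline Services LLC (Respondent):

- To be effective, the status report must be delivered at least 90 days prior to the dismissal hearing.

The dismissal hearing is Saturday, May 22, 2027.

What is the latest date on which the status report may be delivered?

May 22, 2027 minus 90 days is February 21, 2027.

February 21, 2027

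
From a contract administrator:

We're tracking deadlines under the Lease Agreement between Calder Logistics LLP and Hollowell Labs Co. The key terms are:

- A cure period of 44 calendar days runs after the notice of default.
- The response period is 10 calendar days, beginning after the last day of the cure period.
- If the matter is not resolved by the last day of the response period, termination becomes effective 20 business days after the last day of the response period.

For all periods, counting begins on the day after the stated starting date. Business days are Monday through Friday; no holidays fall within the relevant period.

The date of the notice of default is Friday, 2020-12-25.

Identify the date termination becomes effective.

The last day of the cure period: 2020-12-25 + 44 days = 2021-02-07.
The last day of the response period: 10 calendar days after 2021-02-07 is 2021-02-17.
The date termination becomes effective: counting 20 business days from Wednesday, 2021-02-17 (Feb 18, Feb 19, Feb 22, Feb 23, …, Mar 15, Mar 16, Mar 17, skipping weekends) reaches Wednesday, 2021-03-17.

2021-03-17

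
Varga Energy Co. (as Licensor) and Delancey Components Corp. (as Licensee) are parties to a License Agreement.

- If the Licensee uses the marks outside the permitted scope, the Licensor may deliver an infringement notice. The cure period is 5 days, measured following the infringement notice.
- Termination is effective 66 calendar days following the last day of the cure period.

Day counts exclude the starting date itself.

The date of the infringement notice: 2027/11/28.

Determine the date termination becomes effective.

The last day of the cure period: 5 calendar days after 2027/11/28 is 2027/12/03.
The date termination becomes effective: 2027/12/03 + 66 days = 2028/02/07.

2028/02/07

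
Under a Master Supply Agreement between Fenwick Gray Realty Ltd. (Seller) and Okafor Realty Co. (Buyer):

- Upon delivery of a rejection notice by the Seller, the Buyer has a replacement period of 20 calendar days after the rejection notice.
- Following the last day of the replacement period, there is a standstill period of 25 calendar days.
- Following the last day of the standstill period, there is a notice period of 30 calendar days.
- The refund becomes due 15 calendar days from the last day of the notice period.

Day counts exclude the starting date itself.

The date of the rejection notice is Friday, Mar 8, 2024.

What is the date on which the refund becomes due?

Jun 6, 2024

The last day of the replacement period: 20 calendar days after Mar 8, 2024 is Mar 28, 2024.
The last day of the standstill period: Mar 28, 2024 + 25 days = Apr 22, 2024.
The last day of the notice period: Apr 22, 2024 + 30 days = May 22, 2024.
Adding 15 calendar days to May 22, 2024 gives Jun 6, 2024, which is the date on which the refund becomes due.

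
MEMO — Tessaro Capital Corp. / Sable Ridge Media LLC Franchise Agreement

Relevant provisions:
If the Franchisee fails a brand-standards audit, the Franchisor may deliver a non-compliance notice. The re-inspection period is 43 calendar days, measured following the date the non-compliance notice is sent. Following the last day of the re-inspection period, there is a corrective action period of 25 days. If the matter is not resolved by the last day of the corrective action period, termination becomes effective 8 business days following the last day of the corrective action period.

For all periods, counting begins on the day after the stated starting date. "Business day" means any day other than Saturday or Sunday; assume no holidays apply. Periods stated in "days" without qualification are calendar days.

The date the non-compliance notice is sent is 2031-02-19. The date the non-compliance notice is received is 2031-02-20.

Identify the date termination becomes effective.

2031-05-08

Adding 43 calendar days to 2031-02-19 gives 2031-04-03, which is the last day of the re-inspection period.
The last day of the corrective action period: 25 calendar days after 2031-04-03 is 2031-04-28.
The date termination becomes effective: 8 business days after Monday, 2031-04-28, skipping weekends — Apr 29, Apr 30, May 1, May 2, May 5, May 6, May 7, May 8 — lands on Thursday, 2031-05-08.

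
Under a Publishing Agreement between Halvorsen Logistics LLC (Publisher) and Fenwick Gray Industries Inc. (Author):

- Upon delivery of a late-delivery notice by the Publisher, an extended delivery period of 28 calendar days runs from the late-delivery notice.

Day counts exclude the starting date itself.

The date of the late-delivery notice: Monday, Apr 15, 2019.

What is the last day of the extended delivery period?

May 13, 2019

The last day of the extended delivery period: 28 calendar days after Apr 15, 2019 is May 13, 2019.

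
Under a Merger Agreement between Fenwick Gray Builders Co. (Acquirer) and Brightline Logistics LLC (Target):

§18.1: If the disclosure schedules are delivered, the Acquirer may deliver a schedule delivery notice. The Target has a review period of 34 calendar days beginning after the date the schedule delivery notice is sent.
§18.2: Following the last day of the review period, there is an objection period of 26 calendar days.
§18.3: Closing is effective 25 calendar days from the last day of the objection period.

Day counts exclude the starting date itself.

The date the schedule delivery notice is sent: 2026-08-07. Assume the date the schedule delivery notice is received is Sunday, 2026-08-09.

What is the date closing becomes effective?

The last day of the review period: 2026-08-07 + 34 days = 2026-09-10.
Adding 26 calendar days to 2026-09-10 gives 2026-10-06, which is the last day of the objection period.
The date closing becomes effective: 25 calendar days after 2026-10-06 is 2026-10-31.

2026-10-31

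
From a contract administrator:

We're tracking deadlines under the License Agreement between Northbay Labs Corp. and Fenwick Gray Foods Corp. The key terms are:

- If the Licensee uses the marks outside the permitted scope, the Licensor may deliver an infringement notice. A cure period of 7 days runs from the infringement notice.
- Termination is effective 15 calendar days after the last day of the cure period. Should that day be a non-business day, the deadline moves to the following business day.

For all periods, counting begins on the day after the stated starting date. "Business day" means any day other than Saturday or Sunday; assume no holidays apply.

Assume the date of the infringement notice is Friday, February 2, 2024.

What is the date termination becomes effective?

The last day of the cure period: 7 calendar days after February 2, 2024 is February 9, 2024.
Adding 15 calendar days to February 9, 2024 gives February 24, 2024, which is the date termination becomes effective. That falls on a Saturday, so it rolls to the next business day, Monday, February 26, 2024.

February 26, 2024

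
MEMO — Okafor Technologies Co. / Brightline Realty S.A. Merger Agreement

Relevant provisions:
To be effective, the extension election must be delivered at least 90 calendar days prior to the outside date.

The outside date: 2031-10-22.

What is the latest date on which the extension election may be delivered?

2031-07-24

2031-10-22 minus 90 days is 2031-07-24.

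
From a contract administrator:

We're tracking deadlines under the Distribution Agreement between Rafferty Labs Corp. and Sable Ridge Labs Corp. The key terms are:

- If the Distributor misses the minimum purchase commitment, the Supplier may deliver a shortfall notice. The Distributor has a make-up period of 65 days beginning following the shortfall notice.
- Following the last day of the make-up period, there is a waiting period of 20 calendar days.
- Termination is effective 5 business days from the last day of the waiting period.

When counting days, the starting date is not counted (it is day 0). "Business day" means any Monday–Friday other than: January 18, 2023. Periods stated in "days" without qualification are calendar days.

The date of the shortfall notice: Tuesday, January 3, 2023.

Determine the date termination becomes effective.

The last day of the make-up period: January 3, 2023 + 65 days = March 9, 2023.
Adding 20 calendar days to March 9, 2023 gives March 29, 2023, which is the last day of the waiting period.
The date termination becomes effective: counting 5 business days from Wednesday, March 29, 2023 (Mar 30, Mar 31, Apr 3, Apr 4, Apr 5, skipping weekends) reaches Wednesday, April 5, 2023.

April 5, 2023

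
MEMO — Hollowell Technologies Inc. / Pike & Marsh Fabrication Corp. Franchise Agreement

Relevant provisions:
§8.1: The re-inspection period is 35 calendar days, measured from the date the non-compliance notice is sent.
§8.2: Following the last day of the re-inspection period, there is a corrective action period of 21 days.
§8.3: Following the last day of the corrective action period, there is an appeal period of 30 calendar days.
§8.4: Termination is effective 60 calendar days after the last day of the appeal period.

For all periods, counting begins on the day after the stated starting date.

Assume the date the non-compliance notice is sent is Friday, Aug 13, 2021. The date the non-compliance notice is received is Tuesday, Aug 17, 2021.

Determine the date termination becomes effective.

Jan 6, 2022

The last day of the re-inspection period: 35 calendar days after Aug 13, 2021 is Sep 17, 2021.
The last day of the corrective action period: Sep 17, 2021 + 21 days = Oct 8, 2021.
The last day of the appeal period: Oct 8, 2021 + 30 days = Nov 7, 2021.
The date termination becomes effective: Nov 7, 2021 + 60 days = Jan 6, 2022.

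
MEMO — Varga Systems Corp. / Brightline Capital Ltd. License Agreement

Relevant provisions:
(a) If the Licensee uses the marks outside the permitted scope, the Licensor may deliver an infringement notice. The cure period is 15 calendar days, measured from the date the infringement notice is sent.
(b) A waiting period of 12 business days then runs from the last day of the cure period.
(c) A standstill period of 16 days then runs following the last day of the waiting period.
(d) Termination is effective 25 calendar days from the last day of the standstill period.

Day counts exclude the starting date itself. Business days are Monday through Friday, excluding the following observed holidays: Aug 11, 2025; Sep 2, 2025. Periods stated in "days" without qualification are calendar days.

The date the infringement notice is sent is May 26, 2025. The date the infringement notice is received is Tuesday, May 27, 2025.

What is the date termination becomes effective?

Aug 6, 2025

The last day of the cure period: 15 calendar days after May 26, 2025 is Jun 10, 2025.
The last day of the waiting period: 12 business days after Tuesday, Jun 10, 2025, skipping weekends — Jun 11, Jun 12, Jun 13, Jun 16, …, Jun 24, Jun 25, Jun 26 — lands on Thursday, Jun 26, 2025.
The last day of the standstill period: 16 calendar days after Jun 26, 2025 is Jul 12, 2025.
The date termination becomes effective: 25 calendar days after Jul 12, 2025 is Aug 6, 2025.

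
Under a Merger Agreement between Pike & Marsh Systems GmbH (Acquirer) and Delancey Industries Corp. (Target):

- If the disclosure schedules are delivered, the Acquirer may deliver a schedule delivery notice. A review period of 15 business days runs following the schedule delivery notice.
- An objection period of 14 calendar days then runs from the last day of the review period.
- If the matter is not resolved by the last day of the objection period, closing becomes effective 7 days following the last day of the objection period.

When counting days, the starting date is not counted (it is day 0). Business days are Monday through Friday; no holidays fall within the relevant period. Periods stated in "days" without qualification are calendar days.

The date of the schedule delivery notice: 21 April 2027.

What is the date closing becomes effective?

From Wednesday, 21 April 2027, 15 business days (Apr 22, Apr 23, Apr 26, Apr 27, …, May 10, May 11, May 12, skipping weekends) brings us to Wednesday, 12 May 2027, which is the last day of the review period.
Adding 14 calendar days to 12 May 2027 gives 26 May 2027, which is the last day of the objection period.
The date closing becomes effective: 7 calendar days after 26 May 2027 is 2 June 2027.

2 June 2027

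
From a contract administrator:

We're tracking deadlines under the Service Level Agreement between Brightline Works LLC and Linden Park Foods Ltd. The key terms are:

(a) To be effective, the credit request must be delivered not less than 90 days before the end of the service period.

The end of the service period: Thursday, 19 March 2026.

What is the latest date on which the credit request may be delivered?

19 December 2025

Counting back 90 calendar days from 19 March 2026 gives 19 December 2025.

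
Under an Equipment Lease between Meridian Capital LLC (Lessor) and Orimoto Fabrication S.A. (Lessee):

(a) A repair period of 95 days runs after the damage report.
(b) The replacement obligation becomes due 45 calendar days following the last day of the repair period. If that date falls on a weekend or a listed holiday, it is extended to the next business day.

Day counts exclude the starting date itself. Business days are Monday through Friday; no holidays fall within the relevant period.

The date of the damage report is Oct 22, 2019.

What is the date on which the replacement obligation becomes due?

The last day of the repair period: 95 calendar days after Oct 22, 2019 is Jan 25, 2020.
Adding 45 calendar days to Jan 25, 2020 gives Mar 10, 2020, which is the date on which the replacement obligation becomes due. Mar 10, 2020 is a Tuesday, so no roll-forward applies.

Mar 10, 2020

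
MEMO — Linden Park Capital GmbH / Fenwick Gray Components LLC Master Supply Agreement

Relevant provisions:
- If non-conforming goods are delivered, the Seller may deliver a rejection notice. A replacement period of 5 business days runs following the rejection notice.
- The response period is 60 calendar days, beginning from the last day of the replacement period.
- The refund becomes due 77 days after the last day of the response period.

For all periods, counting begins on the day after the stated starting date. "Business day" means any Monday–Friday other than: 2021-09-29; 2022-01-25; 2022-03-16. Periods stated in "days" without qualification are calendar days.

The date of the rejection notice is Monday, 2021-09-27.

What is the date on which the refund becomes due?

2022-02-19

From Monday, 2021-09-27, 5 business days (Sep 28, Sep 30, Oct 1, Oct 4, Oct 5, skipping weekends and the listed holiday on Sep 29) brings us to Tuesday, 2021-10-05, which is the last day of the replacement period.
The last day of the response period: 2021-10-05 + 60 days = 2021-12-04.
The date on which the refund becomes due: 2021-12-04 + 77 days = 2022-02-19.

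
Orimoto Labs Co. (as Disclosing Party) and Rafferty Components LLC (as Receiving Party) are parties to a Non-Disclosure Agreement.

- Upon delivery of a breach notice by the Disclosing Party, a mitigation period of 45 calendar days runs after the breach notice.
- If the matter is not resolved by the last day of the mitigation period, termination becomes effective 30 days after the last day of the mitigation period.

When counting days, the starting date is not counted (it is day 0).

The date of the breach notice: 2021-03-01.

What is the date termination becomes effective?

2021-05-15

Adding 45 calendar days to 2021-03-01 gives 2021-04-15, which is the last day of the mitigation period.
Adding 30 calendar days to 2021-04-15 gives 2021-05-15, which is the date termination becomes effective.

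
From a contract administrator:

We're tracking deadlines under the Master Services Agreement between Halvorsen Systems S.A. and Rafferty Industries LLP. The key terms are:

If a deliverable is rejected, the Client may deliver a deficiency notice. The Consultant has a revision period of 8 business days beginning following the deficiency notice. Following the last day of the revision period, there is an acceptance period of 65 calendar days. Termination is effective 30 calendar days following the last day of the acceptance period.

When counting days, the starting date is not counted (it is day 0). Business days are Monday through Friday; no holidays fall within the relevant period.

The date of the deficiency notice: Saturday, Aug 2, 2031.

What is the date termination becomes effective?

Nov 16, 2031

The last day of the revision period: 8 business days after Saturday, Aug 2, 2031, skipping weekends — Aug 4, Aug 5, Aug 6, Aug 7, Aug 8, Aug 11, Aug 12, Aug 13 — lands on Wednesday, Aug 13, 2031.
The last day of the acceptance period: Aug 13, 2031 + 65 days = Oct 17, 2031.
Adding 30 calendar days to Oct 17, 2031 gives Nov 16, 2031, which is the date termination becomes effective.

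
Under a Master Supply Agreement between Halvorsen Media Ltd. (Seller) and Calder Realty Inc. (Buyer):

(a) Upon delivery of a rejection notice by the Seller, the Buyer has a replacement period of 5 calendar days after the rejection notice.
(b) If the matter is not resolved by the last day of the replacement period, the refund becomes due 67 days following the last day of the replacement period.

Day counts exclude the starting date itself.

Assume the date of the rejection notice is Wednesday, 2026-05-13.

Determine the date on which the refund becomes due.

The last day of the replacement period: 5 calendar days after 2026-05-13 is 2026-05-18.
The date on which the refund becomes due: 67 calendar days after 2026-05-18 is 2026-07-24.

2026-07-24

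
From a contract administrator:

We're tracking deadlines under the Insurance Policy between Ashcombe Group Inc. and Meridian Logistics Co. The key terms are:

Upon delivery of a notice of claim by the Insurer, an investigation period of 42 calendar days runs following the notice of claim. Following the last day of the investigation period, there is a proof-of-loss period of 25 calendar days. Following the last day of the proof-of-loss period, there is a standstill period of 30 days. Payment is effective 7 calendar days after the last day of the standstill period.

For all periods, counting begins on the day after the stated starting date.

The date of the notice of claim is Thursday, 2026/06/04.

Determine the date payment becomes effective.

Adding 42 calendar days to 2026/06/04 gives 2026/07/16, which is the last day of the investigation period.
The last day of the proof-of-loss period: 25 calendar days after 2026/07/16 is 2026/08/10.
Adding 30 calendar days to 2026/08/10 gives 2026/09/09, which is the last day of the standstill period.
The date payment becomes effective: 7 calendar days after 2026/09/09 is 2026/09/16.

2026/09/16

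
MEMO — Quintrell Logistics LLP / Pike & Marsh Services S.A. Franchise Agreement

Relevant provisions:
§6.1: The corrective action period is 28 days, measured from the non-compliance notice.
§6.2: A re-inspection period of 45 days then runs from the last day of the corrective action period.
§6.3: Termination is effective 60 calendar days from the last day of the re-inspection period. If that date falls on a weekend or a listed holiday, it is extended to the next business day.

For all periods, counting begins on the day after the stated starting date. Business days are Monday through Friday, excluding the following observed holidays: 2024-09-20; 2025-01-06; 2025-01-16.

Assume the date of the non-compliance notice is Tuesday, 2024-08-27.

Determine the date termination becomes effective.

2025-01-07

The last day of the corrective action period: 28 calendar days after 2024-08-27 is 2024-09-24.
The last day of the re-inspection period: 45 calendar days after 2024-09-24 is 2024-11-08.
The date termination becomes effective: 2024-11-08 + 60 days = 2025-01-07. 2025-01-07 is a Tuesday and is not a listed holiday, so no roll-forward applies.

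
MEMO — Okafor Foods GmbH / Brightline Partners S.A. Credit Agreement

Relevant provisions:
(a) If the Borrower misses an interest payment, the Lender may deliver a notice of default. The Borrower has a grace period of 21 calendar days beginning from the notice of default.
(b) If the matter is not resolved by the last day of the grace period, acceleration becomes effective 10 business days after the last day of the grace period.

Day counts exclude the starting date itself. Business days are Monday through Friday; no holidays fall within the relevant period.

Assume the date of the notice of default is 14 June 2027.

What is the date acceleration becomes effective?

Adding 21 calendar days to 14 June 2027 gives 5 July 2027, which is the last day of the grace period.
The date acceleration becomes effective: 10 business days after Monday, 5 July 2027, skipping weekends — Jul 6, Jul 7, Jul 8, Jul 9, Jul 12, Jul 13, Jul 14, Jul 15, Jul 16, Jul 19 — lands on Monday, 19 July 2027.

19 July 2027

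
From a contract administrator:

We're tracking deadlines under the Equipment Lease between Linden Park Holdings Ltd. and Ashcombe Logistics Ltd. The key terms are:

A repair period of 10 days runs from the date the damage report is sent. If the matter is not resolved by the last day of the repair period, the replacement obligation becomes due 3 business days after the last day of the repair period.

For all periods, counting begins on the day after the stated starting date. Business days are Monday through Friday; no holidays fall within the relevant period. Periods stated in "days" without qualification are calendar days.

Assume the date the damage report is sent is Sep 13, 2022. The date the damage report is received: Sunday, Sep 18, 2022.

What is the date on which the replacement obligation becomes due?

Sep 28, 2022

Adding 10 calendar days to Sep 13, 2022 gives Sep 23, 2022, which is the last day of the repair period.
From Friday, Sep 23, 2022, 3 business days (Sep 26, Sep 27, Sep 28, skipping weekends) brings us to Wednesday, Sep 28, 2022, which is the date on which the replacement obligation becomes due.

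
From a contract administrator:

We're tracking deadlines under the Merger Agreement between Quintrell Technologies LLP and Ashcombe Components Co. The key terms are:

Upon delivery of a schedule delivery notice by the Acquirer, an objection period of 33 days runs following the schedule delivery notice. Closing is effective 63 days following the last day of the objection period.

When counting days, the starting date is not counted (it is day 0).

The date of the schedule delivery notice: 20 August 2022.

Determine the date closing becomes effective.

The last day of the objection period: 33 calendar days after 20 August 2022 is 22 September 2022.
The date closing becomes effective: 22 September 2022 + 63 days = 24 November 2022.

24 November 2022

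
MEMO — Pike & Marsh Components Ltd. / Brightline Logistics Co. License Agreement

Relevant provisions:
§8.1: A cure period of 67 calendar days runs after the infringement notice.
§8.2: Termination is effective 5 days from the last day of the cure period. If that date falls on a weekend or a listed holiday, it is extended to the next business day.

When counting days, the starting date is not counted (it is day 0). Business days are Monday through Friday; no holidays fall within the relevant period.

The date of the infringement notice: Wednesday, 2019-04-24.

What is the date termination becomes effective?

2019-07-05

The last day of the cure period: 67 calendar days after 2019-04-24 is 2019-06-30.
Adding 5 calendar days to 2019-06-30 gives 2019-07-05, which is the date termination becomes effective. 2019-07-05 is a Friday, so no roll-forward applies.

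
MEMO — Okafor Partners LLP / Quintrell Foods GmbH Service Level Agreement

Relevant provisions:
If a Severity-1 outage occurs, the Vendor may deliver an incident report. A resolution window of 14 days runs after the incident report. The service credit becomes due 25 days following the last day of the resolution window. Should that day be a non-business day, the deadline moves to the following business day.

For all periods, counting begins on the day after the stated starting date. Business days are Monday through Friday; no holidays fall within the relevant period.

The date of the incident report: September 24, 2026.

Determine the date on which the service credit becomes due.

The last day of the resolution window: September 24, 2026 + 14 days = October 8, 2026.
The date on which the service credit becomes due: October 8, 2026 + 25 days = November 2, 2026. November 2, 2026 is a Monday, so no roll-forward applies.

November 2, 2026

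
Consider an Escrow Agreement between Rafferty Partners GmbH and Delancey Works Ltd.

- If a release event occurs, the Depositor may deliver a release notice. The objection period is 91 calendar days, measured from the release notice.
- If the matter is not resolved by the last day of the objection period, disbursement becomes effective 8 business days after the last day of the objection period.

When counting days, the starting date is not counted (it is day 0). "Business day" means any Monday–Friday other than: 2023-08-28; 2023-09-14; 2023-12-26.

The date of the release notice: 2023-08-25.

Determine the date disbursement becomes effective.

2023-12-06

The last day of the objection period: 91 calendar days after 2023-08-25 is 2023-11-24.
The date disbursement becomes effective: counting 8 business days from Friday, 2023-11-24 (Nov 27, Nov 28, Nov 29, Nov 30, Dec 1, Dec 4, Dec 5, Dec 6, skipping weekends) reaches Wednesday, 2023-12-06.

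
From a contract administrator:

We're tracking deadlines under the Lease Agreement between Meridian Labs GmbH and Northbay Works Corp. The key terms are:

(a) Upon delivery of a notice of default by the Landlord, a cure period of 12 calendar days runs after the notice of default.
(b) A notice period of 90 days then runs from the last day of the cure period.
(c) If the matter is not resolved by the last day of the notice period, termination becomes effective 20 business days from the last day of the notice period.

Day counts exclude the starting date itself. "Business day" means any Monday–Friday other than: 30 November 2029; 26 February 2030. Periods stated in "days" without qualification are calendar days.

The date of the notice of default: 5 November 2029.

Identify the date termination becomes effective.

The last day of the cure period: 5 November 2029 + 12 days = 17 November 2029.
The last day of the notice period: 90 calendar days after 17 November 2029 is 15 February 2030.
The date termination becomes effective: 20 business days after Friday, 15 February 2030, skipping weekends and the listed holiday on Feb 26 — Feb 18, Feb 19, Feb 20, Feb 21, …, Mar 14, Mar 15, Mar 18 — lands on Monday, 18 March 2030.

18 March 2030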